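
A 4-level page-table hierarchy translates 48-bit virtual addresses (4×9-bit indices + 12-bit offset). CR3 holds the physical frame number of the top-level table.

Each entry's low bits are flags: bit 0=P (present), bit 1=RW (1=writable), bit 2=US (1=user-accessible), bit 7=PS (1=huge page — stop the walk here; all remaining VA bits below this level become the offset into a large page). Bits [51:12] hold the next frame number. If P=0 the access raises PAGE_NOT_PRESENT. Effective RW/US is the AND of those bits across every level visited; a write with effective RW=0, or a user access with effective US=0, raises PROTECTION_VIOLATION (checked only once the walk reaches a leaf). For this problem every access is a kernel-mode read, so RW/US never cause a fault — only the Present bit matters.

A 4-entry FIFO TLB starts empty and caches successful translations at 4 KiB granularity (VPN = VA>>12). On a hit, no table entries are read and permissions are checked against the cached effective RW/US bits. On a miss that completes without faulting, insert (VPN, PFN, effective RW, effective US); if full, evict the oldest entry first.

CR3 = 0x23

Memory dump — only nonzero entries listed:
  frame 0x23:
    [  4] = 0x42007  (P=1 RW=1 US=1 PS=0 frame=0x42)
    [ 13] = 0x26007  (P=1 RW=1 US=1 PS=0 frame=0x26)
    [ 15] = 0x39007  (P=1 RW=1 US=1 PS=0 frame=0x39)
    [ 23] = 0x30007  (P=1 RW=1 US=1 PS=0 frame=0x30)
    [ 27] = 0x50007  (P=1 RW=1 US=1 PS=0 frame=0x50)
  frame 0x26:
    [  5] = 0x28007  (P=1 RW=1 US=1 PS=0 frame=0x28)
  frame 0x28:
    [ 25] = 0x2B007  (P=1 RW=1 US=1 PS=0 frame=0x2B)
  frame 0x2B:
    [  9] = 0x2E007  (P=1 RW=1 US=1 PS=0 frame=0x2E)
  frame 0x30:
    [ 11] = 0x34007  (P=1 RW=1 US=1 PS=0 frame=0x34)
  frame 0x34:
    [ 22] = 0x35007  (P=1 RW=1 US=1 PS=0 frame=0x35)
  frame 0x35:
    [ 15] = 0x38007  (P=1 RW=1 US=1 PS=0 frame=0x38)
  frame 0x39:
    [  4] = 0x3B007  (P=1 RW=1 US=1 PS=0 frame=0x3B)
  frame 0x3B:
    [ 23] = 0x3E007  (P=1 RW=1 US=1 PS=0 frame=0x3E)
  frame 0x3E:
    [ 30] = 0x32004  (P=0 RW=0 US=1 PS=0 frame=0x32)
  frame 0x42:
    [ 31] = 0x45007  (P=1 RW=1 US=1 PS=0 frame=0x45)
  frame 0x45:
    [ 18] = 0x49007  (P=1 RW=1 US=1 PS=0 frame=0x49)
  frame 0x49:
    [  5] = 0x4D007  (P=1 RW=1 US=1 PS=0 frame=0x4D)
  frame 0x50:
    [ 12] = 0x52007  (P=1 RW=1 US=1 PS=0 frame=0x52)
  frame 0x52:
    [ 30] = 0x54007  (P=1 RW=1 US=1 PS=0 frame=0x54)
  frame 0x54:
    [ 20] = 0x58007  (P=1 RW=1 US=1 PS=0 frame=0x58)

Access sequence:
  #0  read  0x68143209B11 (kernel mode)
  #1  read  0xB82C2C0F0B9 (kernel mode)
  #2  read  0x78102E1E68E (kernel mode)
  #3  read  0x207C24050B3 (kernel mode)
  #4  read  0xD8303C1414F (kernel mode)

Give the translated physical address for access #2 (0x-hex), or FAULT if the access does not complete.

Walk each access:
#0 VA=0x68143209B11 (r,kernel):
  lvl0: tbl 0x23, slot 13 ⇒ 0x26007 (P1/RW1/US1/PS0)
  lvl1: tbl 0x26, slot 5 ⇒ 0x28007 (P1/RW1/US1/PS0)
  lvl2: tbl 0x28, slot 25 ⇒ 0x2B007 (P1/RW1/US1/PS0)
  lvl3: tbl 0x2B, slot 9 ⇒ 0x2E007 (P1/RW1/US1/PS0)
  → PA=0x2EB11  (4 entries read)
#1 VA=0xB82C2C0F0B9 (r,kernel):
  lvl0: tbl 0x23, slot 23 ⇒ 0x30007 (P1/RW1/US1/PS0)
  lvl1: tbl 0x30, slot 11 ⇒ 0x34007 (P1/RW1/US1/PS0)
  lvl2: tbl 0x34, slot 22 ⇒ 0x35007 (P1/RW1/US1/PS0)
  lvl3: tbl 0x35, slot 15 ⇒ 0x38007 (P1/RW1/US1/PS0)
  → PA=0x380B9  (4 entries read)
#2 VA=0x78102E1E68E (r,kernel):
  lvl0: tbl 0x23, slot 15 ⇒ 0x39007 (P1/RW1/US1/PS0)
  lvl1: tbl 0x39, slot 4 ⇒ 0x3B007 (P1/RW1/US1/PS0)
  lvl2: tbl 0x3B, slot 23 ⇒ 0x3E007 (P1/RW1/US1/PS0)
  lvl3: tbl 0x3E, slot 30 ⇒ 0x32004 (P0/RW0/US1/PS0)
  ⇒ fault: PAGE_NOT_PRESENT  — 4 lookups
#3 VA=0x207C24050B3 (r,kernel):
  lvl0: tbl 0x23, slot 4 ⇒ 0x42007 (P1/RW1/US1/PS0)
  lvl1: tbl 0x42, slot 31 ⇒ 0x45007 (P1/RW1/US1/PS0)
  lvl2: tbl 0x45, slot 18 ⇒ 0x49007 (P1/RW1/US1/PS0)
  lvl3: tbl 0x49, slot 5 ⇒ 0x4D007 (P1/RW1/US1/PS0)
  → PA=0x4D0B3  (4 entries read)
#4 VA=0xD8303C1414F (r,kernel):
  lvl0: tbl 0x23, slot 27 ⇒ 0x50007 (P1/RW1/US1/PS0)
  lvl1: tbl 0x50, slot 12 ⇒ 0x52007 (P1/RW1/US1/PS0)
  lvl2: tbl 0x52, slot 30 ⇒ 0x54007 (P1/RW1/US1/PS0)
  lvl3: tbl 0x54, slot 20 ⇒ 0x58007 (P1/RW1/US1/PS0)
  → PA=0x5814F  (4 entries read)

Access #2 PA: FAULT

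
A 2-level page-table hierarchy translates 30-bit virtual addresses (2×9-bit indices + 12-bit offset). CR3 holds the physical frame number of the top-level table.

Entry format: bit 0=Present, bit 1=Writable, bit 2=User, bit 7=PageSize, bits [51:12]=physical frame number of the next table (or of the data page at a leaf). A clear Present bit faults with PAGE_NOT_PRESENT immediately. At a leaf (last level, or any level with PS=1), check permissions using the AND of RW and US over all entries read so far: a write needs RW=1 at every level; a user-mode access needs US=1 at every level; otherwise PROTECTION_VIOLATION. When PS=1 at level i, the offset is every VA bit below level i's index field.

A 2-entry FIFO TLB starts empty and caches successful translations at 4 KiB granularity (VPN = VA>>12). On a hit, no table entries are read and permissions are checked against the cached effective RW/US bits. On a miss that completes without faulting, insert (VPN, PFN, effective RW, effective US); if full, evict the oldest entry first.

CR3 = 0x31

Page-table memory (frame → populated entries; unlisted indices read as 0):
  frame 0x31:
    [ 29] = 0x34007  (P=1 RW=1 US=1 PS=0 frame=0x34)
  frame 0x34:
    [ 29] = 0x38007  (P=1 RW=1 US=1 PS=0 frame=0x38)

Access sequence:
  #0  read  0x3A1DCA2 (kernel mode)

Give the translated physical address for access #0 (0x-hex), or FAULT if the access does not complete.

Per-access translation:
#0 VA=0x3A1DCA2 (r,kernel):
  L0 @0x31[29] → 0x34007  P=1,RW=1,US=1,PS=0
  L1 @0x34[29] → 0x38007  P=1,RW=1,US=1,PS=0
  ⇒ phys 0x38CA2  [2 reads]

Access #0 PA: 0x38CA2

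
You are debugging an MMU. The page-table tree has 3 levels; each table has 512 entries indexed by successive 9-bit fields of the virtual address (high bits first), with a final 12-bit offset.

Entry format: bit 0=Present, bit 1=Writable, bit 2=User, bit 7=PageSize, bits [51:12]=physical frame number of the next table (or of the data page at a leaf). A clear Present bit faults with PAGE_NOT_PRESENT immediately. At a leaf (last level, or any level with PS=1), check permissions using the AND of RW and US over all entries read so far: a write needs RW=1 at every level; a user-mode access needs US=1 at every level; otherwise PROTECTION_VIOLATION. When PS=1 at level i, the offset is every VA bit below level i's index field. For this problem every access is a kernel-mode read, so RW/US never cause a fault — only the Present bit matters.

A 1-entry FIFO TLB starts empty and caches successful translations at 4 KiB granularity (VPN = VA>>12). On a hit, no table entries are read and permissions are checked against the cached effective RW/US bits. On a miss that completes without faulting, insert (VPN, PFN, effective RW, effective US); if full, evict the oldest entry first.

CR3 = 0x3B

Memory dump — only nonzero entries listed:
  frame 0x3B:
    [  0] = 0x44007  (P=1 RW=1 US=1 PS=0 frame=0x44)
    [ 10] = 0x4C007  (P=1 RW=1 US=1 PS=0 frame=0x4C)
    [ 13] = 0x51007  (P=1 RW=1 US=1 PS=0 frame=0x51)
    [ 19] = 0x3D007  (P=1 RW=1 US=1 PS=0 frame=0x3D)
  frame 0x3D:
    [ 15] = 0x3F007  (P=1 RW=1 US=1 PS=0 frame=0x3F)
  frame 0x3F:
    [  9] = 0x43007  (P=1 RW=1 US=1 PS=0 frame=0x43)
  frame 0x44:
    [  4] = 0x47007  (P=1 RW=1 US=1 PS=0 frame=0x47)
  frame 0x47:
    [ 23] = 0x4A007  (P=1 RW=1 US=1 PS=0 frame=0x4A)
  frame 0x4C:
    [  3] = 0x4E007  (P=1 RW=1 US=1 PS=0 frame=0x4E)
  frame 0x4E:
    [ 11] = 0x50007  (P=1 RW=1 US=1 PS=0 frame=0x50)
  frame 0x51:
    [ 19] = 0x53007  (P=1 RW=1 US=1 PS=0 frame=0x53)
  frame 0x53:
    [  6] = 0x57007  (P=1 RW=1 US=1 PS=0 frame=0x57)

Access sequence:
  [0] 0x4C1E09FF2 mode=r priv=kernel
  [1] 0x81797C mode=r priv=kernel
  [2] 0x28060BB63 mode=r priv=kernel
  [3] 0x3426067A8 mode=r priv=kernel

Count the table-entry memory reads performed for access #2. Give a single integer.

Walk each access:
#0 VA=0x4C1E09FF2 (r,kernel):
  L0: frame=0x3B idx=19 entry=0x3D007 [P=1 RW=1 US=1 PS=0]
  L1: frame=0x3D idx=15 entry=0x3F007 [P=1 RW=1 US=1 PS=0]
  L2: frame=0x3F idx=9 entry=0x43007 [P=1 RW=1 US=1 PS=0]
  ⇒ phys 0x43FF2  [3 reads]
#1 VA=0x81797C (r,kernel):
  L0: frame=0x3B idx=0 entry=0x44007 [P=1 RW=1 US=1 PS=0]
  L1: frame=0x44 idx=4 entry=0x47007 [P=1 RW=1 US=1 PS=0]
  L2: frame=0x47 idx=23 entry=0x4A007 [P=1 RW=1 US=1 PS=0]
  ⇒ phys 0x4A97C  [3 reads]
#2 VA=0x28060BB63 (r,kernel):
  L0: frame=0x3B idx=10 entry=0x4C007 [P=1 RW=1 US=1 PS=0]
  L1: frame=0x4C idx=3 entry=0x4E007 [P=1 RW=1 US=1 PS=0]
  L2: frame=0x4E idx=11 entry=0x50007 [P=1 RW=1 US=1 PS=0]
  ⇒ phys 0x50B63  [3 reads]
#3 VA=0x3426067A8 (r,kernel):
  L0: frame=0x3B idx=13 entry=0x51007 [P=1 RW=1 US=1 PS=0]
  L1: frame=0x51 idx=19 entry=0x53007 [P=1 RW=1 US=1 PS=0]
  L2: frame=0x53 idx=6 entry=0x57007 [P=1 RW=1 US=1 PS=0]
  ⇒ phys 0x577A8  [3 reads]

Entries read for #2: 3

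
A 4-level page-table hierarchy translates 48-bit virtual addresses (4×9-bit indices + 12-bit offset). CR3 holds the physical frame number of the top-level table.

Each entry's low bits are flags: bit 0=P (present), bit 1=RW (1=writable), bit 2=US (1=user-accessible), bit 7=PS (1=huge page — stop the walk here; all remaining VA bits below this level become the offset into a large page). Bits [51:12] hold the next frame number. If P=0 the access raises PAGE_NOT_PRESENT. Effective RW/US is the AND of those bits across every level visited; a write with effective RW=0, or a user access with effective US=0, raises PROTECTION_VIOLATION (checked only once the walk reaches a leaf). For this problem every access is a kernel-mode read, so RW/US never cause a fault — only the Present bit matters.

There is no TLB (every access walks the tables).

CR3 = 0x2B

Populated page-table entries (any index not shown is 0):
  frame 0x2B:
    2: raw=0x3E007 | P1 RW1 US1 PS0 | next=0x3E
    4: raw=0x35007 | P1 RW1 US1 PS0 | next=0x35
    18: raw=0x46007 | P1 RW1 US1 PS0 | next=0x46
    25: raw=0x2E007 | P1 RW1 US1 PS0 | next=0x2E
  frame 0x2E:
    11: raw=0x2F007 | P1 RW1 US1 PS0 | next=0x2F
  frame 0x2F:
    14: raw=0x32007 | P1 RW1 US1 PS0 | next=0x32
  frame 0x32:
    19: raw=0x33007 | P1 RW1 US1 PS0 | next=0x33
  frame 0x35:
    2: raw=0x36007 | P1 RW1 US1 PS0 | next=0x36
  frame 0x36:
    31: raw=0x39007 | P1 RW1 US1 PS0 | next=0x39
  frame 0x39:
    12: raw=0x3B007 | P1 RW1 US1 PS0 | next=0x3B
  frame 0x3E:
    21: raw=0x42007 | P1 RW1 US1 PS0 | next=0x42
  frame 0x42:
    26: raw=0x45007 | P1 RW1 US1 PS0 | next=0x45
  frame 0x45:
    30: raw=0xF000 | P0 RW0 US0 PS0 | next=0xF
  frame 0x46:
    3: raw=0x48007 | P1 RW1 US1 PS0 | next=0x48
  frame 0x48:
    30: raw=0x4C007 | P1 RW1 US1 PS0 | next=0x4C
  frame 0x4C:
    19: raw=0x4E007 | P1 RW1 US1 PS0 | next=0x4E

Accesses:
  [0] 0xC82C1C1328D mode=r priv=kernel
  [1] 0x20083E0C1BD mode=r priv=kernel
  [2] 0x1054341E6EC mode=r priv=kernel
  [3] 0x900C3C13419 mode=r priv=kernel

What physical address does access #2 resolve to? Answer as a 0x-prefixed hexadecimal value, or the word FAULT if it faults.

Trace:
#0 VA=0xC82C1C1328D (r,kernel):
  lvl0: tbl 0x2B, slot 25 ⇒ 0x2E007 (P1/RW1/US1/PS0)
  lvl1: tbl 0x2E, slot 11 ⇒ 0x2F007 (P1/RW1/US1/PS0)
  lvl2: tbl 0x2F, slot 14 ⇒ 0x32007 (P1/RW1/US1/PS0)
  lvl3: tbl 0x32, slot 19 ⇒ 0x33007 (P1/RW1/US1/PS0)
  → PA=0x3328D  (4 entries read)
#1 VA=0x20083E0C1BD (r,kernel):
  lvl0: tbl 0x2B, slot 4 ⇒ 0x35007 (P1/RW1/US1/PS0)
  lvl1: tbl 0x35, slot 2 ⇒ 0x36007 (P1/RW1/US1/PS0)
  lvl2: tbl 0x36, slot 31 ⇒ 0x39007 (P1/RW1/US1/PS0)
  lvl3: tbl 0x39, slot 12 ⇒ 0x3B007 (P1/RW1/US1/PS0)
  → PA=0x3B1BD  (4 entries read)
#2 VA=0x1054341E6EC (r,kernel):
  lvl0: tbl 0x2B, slot 2 ⇒ 0x3E007 (P1/RW1/US1/PS0)
  lvl1: tbl 0x3E, slot 21 ⇒ 0x42007 (P1/RW1/US1/PS0)
  lvl2: tbl 0x42, slot 26 ⇒ 0x45007 (P1/RW1/US1/PS0)
  lvl3: tbl 0x45, slot 30 ⇒ 0xF000 (P0/RW0/US0/PS0)
  ⇒ fault: PAGE_NOT_PRESENT  — 4 lookups
#3 VA=0x900C3C13419 (r,kernel):
  lvl0: tbl 0x2B, slot 18 ⇒ 0x46007 (P1/RW1/US1/PS0)
  lvl1: tbl 0x46, slot 3 ⇒ 0x48007 (P1/RW1/US1/PS0)
  lvl2: tbl 0x48, slot 30 ⇒ 0x4C007 (P1/RW1/US1/PS0)
  lvl3: tbl 0x4C, slot 19 ⇒ 0x4E007 (P1/RW1/US1/PS0)
  → PA=0x4E419  (4 entries read)

Access #2 PA: FAULT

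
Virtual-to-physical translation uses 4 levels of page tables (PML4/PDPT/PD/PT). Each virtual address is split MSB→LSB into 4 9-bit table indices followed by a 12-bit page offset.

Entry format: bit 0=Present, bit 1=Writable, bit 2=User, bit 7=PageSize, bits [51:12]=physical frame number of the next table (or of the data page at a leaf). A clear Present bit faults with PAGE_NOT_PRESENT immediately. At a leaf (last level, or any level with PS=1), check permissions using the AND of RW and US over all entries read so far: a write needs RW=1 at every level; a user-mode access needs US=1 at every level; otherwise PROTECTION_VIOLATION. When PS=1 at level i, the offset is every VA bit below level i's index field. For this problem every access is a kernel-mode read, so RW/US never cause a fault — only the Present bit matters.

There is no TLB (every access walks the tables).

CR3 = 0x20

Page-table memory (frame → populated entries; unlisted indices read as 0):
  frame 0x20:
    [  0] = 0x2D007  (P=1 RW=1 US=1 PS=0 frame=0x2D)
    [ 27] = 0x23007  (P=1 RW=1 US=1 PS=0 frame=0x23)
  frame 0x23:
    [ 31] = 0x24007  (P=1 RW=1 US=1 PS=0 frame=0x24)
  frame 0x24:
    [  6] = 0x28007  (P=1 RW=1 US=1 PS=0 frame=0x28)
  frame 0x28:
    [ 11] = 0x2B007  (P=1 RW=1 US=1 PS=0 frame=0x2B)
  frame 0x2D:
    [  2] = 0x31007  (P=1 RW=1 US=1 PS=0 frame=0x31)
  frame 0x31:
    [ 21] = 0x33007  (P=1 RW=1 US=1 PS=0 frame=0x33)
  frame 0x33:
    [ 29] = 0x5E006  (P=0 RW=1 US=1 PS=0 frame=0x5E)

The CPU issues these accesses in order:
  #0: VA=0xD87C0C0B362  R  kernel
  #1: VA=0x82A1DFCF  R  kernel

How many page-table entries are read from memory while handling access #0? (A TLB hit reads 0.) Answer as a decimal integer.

Walk each access:
#0 VA=0xD87C0C0B362 (r,kernel):
  lvl0: tbl 0x20, slot 27 ⇒ 0x23007 (P1/RW1/US1/PS0)
  lvl1: tbl 0x23, slot 31 ⇒ 0x24007 (P1/RW1/US1/PS0)
  lvl2: tbl 0x24, slot 6 ⇒ 0x28007 (P1/RW1/US1/PS0)
  lvl3: tbl 0x28, slot 11 ⇒ 0x2B007 (P1/RW1/US1/PS0)
  → PA=0x2B362  (4 entries read)
#1 VA=0x82A1DFCF (r,kernel):
  lvl0: tbl 0x20, slot 0 ⇒ 0x2D007 (P1/RW1/US1/PS0)
  lvl1: tbl 0x2D, slot 2 ⇒ 0x31007 (P1/RW1/US1/PS0)
  lvl2: tbl 0x31, slot 21 ⇒ 0x33007 (P1/RW1/US1/PS0)
  lvl3: tbl 0x33, slot 29 ⇒ 0x5E006 (P0/RW1/US1/PS0)
  ⇒ fault: PAGE_NOT_PRESENT  — 4 lookups

Entries read for #0: 4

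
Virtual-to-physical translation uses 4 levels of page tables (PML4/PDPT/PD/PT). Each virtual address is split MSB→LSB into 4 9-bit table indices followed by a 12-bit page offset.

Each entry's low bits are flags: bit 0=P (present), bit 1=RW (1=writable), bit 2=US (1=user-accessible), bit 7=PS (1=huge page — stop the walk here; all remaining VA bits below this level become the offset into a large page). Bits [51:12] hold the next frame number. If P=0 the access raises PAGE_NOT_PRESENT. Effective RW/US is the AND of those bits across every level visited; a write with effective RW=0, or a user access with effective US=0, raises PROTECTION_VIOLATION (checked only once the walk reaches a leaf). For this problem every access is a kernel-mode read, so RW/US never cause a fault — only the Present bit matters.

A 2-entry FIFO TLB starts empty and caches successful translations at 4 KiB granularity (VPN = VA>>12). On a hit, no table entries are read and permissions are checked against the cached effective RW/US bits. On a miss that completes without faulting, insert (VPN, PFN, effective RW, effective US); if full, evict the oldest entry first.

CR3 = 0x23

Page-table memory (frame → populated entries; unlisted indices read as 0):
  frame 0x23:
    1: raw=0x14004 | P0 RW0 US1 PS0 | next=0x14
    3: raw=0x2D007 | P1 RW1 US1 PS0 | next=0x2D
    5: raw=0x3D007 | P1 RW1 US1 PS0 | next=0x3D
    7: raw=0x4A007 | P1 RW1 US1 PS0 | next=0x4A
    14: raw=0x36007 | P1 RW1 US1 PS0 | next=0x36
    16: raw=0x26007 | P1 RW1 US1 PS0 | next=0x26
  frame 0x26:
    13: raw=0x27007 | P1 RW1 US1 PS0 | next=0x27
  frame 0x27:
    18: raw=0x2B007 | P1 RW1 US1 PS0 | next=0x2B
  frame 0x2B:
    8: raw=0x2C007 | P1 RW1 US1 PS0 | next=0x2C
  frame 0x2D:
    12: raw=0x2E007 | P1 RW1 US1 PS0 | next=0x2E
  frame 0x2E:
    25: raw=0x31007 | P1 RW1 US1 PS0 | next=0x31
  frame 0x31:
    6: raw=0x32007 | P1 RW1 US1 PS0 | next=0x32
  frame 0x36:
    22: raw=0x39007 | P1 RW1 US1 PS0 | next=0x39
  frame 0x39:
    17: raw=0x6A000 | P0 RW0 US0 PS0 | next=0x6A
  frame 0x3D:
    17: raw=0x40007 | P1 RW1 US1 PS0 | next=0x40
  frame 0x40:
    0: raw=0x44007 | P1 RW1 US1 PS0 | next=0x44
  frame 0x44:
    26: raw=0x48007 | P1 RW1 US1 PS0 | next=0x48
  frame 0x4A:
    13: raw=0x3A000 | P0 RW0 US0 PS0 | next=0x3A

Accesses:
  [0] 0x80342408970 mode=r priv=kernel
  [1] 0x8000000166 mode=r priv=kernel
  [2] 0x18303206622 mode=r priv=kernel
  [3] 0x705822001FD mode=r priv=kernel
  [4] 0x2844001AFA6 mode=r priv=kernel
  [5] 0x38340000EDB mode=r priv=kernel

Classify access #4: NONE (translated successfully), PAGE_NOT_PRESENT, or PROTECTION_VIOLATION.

Per-access translation:
#0 VA=0x80342408970 (r,kernel):
  L0 @0x23[16] → 0x26007  P=1,RW=1,US=1,PS=0
  L1 @0x26[13] → 0x27007  P=1,RW=1,US=1,PS=0
  L2 @0x27[18] → 0x2B007  P=1,RW=1,US=1,PS=0
  L3 @0x2B[8] → 0x2C007  P=1,RW=1,US=1,PS=0
  → PA=0x2C970  (4 entries read)
#1 VA=0x8000000166 (r,kernel):
  L0 @0x23[1] → 0x14004  P=0,RW=0,US=1,PS=0
  ⇒ fault: PAGE_NOT_PRESENT  — 1 lookups
#2 VA=0x18303206622 (r,kernel):
  L0 @0x23[3] → 0x2D007  P=1,RW=1,US=1,PS=0
  L1 @0x2D[12] → 0x2E007  P=1,RW=1,US=1,PS=0
  L2 @0x2E[25] → 0x31007  P=1,RW=1,US=1,PS=0
  L3 @0x31[6] → 0x32007  P=1,RW=1,US=1,PS=0
  → PA=0x32622  (4 entries read)
#3 VA=0x705822001FD (r,kernel):
  L0 @0x23[14] → 0x36007  P=1,RW=1,US=1,PS=0
  L1 @0x36[22] → 0x39007  P=1,RW=1,US=1,PS=0
  L2 @0x39[17] → 0x6A000  P=0,RW=0,US=0,PS=0
  ⇒ fault: PAGE_NOT_PRESENT  — 3 lookups
#4 VA=0x2844001AFA6 (r,kernel):
  L0 @0x23[5] → 0x3D007  P=1,RW=1,US=1,PS=0
  L1 @0x3D[17] → 0x40007  P=1,RW=1,US=1,PS=0
  L2 @0x40[0] → 0x44007  P=1,RW=1,US=1,PS=0
  L3 @0x44[26] → 0x48007  P=1,RW=1,US=1,PS=0
  → PA=0x48FA6  (4 entries read)
#5 VA=0x38340000EDB (r,kernel):
  L0 @0x23[7] → 0x4A007  P=1,RW=1,US=1,PS=0
  L1 @0x4A[13] → 0x3A000  P=0,RW=0,US=0,PS=0
  ⇒ fault: PAGE_NOT_PRESENT  — 2 lookups

Access #4 fault: NONE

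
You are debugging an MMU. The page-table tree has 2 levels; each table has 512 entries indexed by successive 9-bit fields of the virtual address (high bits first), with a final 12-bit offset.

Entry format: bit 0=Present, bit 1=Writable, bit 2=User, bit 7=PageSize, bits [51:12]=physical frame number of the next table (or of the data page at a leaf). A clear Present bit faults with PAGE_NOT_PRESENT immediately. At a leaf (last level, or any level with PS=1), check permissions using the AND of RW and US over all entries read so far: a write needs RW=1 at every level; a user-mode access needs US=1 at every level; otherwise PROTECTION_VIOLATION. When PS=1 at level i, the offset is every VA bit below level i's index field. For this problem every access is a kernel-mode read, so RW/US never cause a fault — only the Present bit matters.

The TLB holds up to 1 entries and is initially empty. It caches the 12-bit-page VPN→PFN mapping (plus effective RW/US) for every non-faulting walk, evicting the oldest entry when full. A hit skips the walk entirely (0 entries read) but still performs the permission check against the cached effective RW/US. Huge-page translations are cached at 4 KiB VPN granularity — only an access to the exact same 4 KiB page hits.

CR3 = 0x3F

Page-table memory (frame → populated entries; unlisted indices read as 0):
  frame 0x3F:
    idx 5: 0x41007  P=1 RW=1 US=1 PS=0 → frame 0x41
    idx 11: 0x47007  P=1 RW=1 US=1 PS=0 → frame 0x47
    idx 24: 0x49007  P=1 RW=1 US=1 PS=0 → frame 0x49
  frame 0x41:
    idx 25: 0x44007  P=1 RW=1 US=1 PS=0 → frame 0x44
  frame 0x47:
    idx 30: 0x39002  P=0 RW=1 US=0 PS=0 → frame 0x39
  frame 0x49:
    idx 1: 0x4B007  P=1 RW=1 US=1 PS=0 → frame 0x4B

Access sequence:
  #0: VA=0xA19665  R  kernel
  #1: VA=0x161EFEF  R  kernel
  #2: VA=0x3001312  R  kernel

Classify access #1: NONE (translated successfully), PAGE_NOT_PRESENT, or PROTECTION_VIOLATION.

Trace:
#0 VA=0xA19665 (r,kernel):
  [0] read 0x3F idx=5: raw=0x41007 flags P=1 W=1 U=1 S=0
  [1] read 0x41 idx=25: raw=0x44007 flags P=1 W=1 U=1 S=0
  ⇒ phys 0x44665  [2 reads]
#1 VA=0x161EFEF (r,kernel):
  [0] read 0x3F idx=11: raw=0x47007 flags P=1 W=1 U=1 S=0
  [1] read 0x47 idx=30: raw=0x39002 flags P=0 W=1 U=0 S=0
  ✗ PAGE_NOT_PRESENT  [2 reads]
#2 VA=0x3001312 (r,kernel):
  [0] read 0x3F idx=24: raw=0x49007 flags P=1 W=1 U=1 S=0
  [1] read 0x49 idx=1: raw=0x4B007 flags P=1 W=1 U=1 S=0
  ⇒ phys 0x4B312  [2 reads]

Access #1 fault: PAGE_NOT_PRESENT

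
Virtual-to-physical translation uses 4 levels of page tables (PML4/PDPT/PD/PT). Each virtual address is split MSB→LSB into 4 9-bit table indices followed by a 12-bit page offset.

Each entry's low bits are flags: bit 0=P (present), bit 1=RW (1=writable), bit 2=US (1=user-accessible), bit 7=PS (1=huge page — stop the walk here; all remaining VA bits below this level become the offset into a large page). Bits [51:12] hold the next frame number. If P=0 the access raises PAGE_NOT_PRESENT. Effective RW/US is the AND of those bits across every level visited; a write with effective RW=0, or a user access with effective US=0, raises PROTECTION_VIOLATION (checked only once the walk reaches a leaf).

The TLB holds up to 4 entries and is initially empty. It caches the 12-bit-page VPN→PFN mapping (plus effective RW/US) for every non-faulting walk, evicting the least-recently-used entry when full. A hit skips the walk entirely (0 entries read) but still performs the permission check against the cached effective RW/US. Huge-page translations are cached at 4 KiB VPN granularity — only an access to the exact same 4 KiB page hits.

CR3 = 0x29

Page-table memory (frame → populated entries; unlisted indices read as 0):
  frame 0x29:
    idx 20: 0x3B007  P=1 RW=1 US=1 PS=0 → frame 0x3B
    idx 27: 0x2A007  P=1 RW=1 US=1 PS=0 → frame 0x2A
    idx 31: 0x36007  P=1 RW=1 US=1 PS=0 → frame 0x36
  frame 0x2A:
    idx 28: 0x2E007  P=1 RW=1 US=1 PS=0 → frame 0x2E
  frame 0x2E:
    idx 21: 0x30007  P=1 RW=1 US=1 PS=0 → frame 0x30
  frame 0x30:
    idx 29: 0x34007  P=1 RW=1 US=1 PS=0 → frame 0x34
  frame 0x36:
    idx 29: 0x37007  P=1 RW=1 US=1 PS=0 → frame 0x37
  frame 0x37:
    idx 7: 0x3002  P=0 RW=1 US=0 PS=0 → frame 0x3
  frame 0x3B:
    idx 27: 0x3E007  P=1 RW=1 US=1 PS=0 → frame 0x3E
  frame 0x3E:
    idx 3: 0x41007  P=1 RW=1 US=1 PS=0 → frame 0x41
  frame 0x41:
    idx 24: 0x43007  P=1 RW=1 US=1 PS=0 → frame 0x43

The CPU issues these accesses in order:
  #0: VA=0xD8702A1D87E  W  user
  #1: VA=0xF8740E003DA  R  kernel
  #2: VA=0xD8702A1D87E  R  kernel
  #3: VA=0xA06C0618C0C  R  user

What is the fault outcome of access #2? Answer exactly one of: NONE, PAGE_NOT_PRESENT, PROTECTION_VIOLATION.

Walk each access:
#0 VA=0xD8702A1D87E (w,user):
  [0] read 0x29 idx=27: raw=0x2A007 flags P=1 W=1 U=1 S=0
  [1] read 0x2A idx=28: raw=0x2E007 flags P=1 W=1 U=1 S=0
  [2] read 0x2E idx=21: raw=0x30007 flags P=1 W=1 U=1 S=0
  [3] read 0x30 idx=29: raw=0x34007 flags P=1 W=1 U=1 S=0
  ✓ 0x3487E  — 4 lookups
#1 VA=0xF8740E003DA (r,kernel):
  [0] read 0x29 idx=31: raw=0x36007 flags P=1 W=1 U=1 S=0
  [1] read 0x36 idx=29: raw=0x37007 flags P=1 W=1 U=1 S=0
  [2] read 0x37 idx=7: raw=0x3002 flags P=0 W=1 U=0 S=0
  ✗ PAGE_NOT_PRESENT  [3 reads]
#2 VA=0xD8702A1D87E (r,kernel):
  TLB hit vpn=0xD8702A1D → PA=0x3487E
#3 VA=0xA06C0618C0C (r,user):
  [0] read 0x29 idx=20: raw=0x3B007 flags P=1 W=1 U=1 S=0
  [1] read 0x3B idx=27: raw=0x3E007 flags P=1 W=1 U=1 S=0
  [2] read 0x3E idx=3: raw=0x41007 flags P=1 W=1 U=1 S=0
  [3] read 0x41 idx=24: raw=0x43007 flags P=1 W=1 U=1 S=0
  ✓ 0x43C0C  — 4 lookups

Access #2 fault: NONE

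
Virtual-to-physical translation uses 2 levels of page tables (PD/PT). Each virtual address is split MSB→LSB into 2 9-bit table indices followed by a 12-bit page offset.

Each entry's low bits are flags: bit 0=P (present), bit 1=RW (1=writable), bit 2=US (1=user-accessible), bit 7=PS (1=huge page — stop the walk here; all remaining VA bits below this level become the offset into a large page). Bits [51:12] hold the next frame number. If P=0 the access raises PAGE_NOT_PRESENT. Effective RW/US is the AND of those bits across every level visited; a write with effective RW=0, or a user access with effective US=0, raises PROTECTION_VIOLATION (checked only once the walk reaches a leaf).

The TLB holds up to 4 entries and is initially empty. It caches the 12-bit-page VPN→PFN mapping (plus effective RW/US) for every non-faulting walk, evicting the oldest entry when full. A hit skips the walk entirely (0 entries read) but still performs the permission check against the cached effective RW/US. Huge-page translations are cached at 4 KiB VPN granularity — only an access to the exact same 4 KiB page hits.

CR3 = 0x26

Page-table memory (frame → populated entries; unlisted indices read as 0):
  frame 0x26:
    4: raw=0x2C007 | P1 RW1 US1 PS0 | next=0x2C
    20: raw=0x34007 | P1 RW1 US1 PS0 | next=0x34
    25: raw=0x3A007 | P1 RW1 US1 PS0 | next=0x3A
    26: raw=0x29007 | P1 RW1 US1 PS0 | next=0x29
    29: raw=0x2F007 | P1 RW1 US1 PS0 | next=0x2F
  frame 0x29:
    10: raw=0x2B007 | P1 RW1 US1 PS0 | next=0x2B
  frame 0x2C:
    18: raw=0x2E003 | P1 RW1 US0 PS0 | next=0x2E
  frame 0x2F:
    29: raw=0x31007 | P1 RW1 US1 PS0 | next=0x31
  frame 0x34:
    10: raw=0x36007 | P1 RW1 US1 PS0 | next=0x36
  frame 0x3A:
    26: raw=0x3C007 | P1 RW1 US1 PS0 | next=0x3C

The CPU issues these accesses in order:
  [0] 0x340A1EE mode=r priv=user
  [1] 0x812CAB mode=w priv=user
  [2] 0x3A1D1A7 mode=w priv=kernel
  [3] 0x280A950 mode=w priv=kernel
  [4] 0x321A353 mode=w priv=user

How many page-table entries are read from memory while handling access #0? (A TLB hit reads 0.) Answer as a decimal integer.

Walk each access:
#0 VA=0x340A1EE (r,user):
  L0: frame=0x26 idx=26 entry=0x29007 [P=1 RW=1 US=1 PS=0]
  L1: frame=0x29 idx=10 entry=0x2B007 [P=1 RW=1 US=1 PS=0]
  → PA=0x2B1EE  (2 entries read)
#1 VA=0x812CAB (w,user):
  L0: frame=0x26 idx=4 entry=0x2C007 [P=1 RW=1 US=1 PS=0]
  L1: frame=0x2C idx=18 entry=0x2E003 [P=1 RW=1 US=0 PS=0]
  → PROTECTION_VIOLATION  (2 entries read)
#2 VA=0x3A1D1A7 (w,kernel):
  L0: frame=0x26 idx=29 entry=0x2F007 [P=1 RW=1 US=1 PS=0]
  L1: frame=0x2F idx=29 entry=0x31007 [P=1 RW=1 US=1 PS=0]
  → PA=0x311A7  (2 entries read)
#3 VA=0x280A950 (w,kernel):
  L0: frame=0x26 idx=20 entry=0x34007 [P=1 RW=1 US=1 PS=0]
  L1: frame=0x34 idx=10 entry=0x36007 [P=1 RW=1 US=1 PS=0]
  → PA=0x36950  (2 entries read)
#4 VA=0x321A353 (w,user):
  L0: frame=0x26 idx=25 entry=0x3A007 [P=1 RW=1 US=1 PS=0]
  L1: frame=0x3A idx=26 entry=0x3C007 [P=1 RW=1 US=1 PS=0]
  → PA=0x3C353  (2 entries read)

Entries read for #0: 2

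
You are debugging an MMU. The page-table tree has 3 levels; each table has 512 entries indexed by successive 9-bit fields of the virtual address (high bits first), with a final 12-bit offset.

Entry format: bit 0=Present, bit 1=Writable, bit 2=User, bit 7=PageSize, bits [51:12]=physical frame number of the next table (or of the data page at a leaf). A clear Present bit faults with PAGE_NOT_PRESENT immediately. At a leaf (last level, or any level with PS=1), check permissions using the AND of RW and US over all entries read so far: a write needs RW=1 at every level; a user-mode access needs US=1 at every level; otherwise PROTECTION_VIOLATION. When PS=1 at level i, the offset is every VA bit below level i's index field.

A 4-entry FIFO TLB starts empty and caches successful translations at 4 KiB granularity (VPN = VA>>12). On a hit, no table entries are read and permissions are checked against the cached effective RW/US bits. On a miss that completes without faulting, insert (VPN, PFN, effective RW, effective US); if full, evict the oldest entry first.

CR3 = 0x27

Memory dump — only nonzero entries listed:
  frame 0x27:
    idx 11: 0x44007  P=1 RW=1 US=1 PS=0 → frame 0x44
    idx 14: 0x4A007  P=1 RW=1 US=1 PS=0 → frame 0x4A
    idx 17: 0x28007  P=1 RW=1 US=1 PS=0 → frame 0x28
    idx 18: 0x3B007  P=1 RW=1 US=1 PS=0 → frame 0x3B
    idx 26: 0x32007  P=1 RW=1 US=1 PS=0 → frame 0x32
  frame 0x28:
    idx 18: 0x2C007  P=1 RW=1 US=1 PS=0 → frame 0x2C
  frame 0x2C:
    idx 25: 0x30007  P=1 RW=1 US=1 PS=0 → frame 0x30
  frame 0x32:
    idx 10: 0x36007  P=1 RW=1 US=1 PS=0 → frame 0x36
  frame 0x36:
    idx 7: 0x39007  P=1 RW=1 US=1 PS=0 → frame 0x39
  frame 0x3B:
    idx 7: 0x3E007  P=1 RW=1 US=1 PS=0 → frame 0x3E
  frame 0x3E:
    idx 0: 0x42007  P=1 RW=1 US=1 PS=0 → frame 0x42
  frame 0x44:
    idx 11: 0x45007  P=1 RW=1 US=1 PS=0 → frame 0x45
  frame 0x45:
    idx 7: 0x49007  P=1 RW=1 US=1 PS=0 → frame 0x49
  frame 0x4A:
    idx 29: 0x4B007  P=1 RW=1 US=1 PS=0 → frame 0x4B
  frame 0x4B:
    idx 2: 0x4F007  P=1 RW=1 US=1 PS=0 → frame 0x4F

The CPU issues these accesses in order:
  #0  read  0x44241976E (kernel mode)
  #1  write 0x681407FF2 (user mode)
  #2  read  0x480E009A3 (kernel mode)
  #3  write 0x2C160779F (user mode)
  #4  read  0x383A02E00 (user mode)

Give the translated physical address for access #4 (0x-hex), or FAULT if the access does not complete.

Walk each access:
#0 VA=0x44241976E (r,kernel):
  [0] read 0x27 idx=17: raw=0x28007 flags P=1 W=1 U=1 S=0
  [1] read 0x28 idx=18: raw=0x2C007 flags P=1 W=1 U=1 S=0
  [2] read 0x2C idx=25: raw=0x30007 flags P=1 W=1 U=1 S=0
  ⇒ phys 0x3076E  [3 reads]
#1 VA=0x681407FF2 (w,user):
  [0] read 0x27 idx=26: raw=0x32007 flags P=1 W=1 U=1 S=0
  [1] read 0x32 idx=10: raw=0x36007 flags P=1 W=1 U=1 S=0
  [2] read 0x36 idx=7: raw=0x39007 flags P=1 W=1 U=1 S=0
  ⇒ phys 0x39FF2  [3 reads]
#2 VA=0x480E009A3 (r,kernel):
  [0] read 0x27 idx=18: raw=0x3B007 flags P=1 W=1 U=1 S=0
  [1] read 0x3B idx=7: raw=0x3E007 flags P=1 W=1 U=1 S=0
  [2] read 0x3E idx=0: raw=0x42007 flags P=1 W=1 U=1 S=0
  ⇒ phys 0x429A3  [3 reads]
#3 VA=0x2C160779F (w,user):
  [0] read 0x27 idx=11: raw=0x44007 flags P=1 W=1 U=1 S=0
  [1] read 0x44 idx=11: raw=0x45007 flags P=1 W=1 U=1 S=0
  [2] read 0x45 idx=7: raw=0x49007 flags P=1 W=1 U=1 S=0
  ⇒ phys 0x4979F  [3 reads]
#4 VA=0x383A02E00 (r,user):
  [0] read 0x27 idx=14: raw=0x4A007 flags P=1 W=1 U=1 S=0
  [1] read 0x4A idx=29: raw=0x4B007 flags P=1 W=1 U=1 S=0
  [2] read 0x4B idx=2: raw=0x4F007 flags P=1 W=1 U=1 S=0
  ⇒ phys 0x4FE00  [3 reads]

Access #4 PA: 0x4FE00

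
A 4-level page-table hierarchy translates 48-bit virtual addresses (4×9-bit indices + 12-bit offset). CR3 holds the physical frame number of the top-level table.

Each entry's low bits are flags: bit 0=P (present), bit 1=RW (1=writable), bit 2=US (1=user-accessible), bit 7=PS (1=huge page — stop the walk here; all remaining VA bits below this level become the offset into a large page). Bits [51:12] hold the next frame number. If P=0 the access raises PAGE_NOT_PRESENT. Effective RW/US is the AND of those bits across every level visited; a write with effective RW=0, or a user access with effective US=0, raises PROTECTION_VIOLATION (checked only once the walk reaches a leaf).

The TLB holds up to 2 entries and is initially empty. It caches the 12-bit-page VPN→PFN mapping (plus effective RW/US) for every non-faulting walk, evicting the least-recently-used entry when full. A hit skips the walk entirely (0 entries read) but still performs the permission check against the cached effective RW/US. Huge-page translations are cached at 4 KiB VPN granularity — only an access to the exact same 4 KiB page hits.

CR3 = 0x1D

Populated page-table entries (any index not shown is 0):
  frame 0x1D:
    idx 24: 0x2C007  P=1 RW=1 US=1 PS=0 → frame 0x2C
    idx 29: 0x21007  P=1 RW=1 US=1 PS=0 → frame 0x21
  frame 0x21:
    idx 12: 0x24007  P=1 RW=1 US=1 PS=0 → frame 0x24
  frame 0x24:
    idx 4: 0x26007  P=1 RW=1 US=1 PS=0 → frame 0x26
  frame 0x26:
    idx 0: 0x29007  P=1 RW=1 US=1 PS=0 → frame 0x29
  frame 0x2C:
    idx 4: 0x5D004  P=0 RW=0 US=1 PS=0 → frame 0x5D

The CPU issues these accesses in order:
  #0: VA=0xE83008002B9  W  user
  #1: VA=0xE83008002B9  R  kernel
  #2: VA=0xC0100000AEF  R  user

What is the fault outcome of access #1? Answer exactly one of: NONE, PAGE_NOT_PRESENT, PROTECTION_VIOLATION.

Trace:
#0 VA=0xE83008002B9 (w,user):
  L0 @0x1D[29] → 0x21007  P=1,RW=1,US=1,PS=0
  L1 @0x21[12] → 0x24007  P=1,RW=1,US=1,PS=0
  L2 @0x24[4] → 0x26007  P=1,RW=1,US=1,PS=0
  L3 @0x26[0] → 0x29007  P=1,RW=1,US=1,PS=0
  ✓ 0x292B9  — 4 lookups
#1 VA=0xE83008002B9 (r,kernel):
  TLB hit vpn=0xE8300800 → PA=0x292B9
#2 VA=0xC0100000AEF (r,user):
  L0 @0x1D[24] → 0x2C007  P=1,RW=1,US=1,PS=0
  L1 @0x2C[4] → 0x5D004  P=0,RW=0,US=1,PS=0
  → PAGE_NOT_PRESENT  (2 entries read)

Access #1 fault: NONE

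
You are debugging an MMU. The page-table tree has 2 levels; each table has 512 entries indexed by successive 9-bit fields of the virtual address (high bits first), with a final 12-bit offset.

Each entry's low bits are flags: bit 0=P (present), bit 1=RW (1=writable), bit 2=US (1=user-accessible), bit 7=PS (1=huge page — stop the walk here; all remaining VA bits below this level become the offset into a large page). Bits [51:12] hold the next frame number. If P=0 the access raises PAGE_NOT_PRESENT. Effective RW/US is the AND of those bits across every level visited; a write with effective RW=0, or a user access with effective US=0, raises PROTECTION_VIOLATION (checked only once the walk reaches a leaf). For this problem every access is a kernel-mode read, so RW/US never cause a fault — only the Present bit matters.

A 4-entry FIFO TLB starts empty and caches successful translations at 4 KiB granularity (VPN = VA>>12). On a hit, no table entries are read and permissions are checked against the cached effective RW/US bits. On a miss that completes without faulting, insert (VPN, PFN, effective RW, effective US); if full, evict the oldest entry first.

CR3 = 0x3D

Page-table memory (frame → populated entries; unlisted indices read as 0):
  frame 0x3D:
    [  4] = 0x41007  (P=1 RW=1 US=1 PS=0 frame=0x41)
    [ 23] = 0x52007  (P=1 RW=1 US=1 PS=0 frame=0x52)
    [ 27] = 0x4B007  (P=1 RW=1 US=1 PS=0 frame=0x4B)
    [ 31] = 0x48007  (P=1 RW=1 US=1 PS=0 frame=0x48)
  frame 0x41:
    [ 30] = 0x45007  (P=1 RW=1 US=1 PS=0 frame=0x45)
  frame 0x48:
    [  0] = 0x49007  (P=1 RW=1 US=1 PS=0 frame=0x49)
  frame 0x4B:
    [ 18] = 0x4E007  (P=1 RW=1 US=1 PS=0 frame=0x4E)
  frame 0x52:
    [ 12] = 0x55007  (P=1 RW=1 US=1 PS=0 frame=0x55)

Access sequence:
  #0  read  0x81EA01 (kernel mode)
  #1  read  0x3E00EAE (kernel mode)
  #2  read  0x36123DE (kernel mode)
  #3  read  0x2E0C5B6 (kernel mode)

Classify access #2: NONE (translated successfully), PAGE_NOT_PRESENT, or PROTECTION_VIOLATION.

Trace:
#0 VA=0x81EA01 (r,kernel):
  L0 @0x3D[4] → 0x41007  P=1,RW=1,US=1,PS=0
  L1 @0x41[30] → 0x45007  P=1,RW=1,US=1,PS=0
  ✓ 0x45A01  — 2 lookups
#1 VA=0x3E00EAE (r,kernel):
  L0 @0x3D[31] → 0x48007  P=1,RW=1,US=1,PS=0
  L1 @0x48[0] → 0x49007  P=1,RW=1,US=1,PS=0
  ✓ 0x49EAE  — 2 lookups
#2 VA=0x36123DE (r,kernel):
  L0 @0x3D[27] → 0x4B007  P=1,RW=1,US=1,PS=0
  L1 @0x4B[18] → 0x4E007  P=1,RW=1,US=1,PS=0
  ✓ 0x4E3DE  — 2 lookups
#3 VA=0x2E0C5B6 (r,kernel):
  L0 @0x3D[23] → 0x52007  P=1,RW=1,US=1,PS=0
  L1 @0x52[12] → 0x55007  P=1,RW=1,US=1,PS=0
  ✓ 0x555B6  — 2 lookups

Access #2 fault: NONE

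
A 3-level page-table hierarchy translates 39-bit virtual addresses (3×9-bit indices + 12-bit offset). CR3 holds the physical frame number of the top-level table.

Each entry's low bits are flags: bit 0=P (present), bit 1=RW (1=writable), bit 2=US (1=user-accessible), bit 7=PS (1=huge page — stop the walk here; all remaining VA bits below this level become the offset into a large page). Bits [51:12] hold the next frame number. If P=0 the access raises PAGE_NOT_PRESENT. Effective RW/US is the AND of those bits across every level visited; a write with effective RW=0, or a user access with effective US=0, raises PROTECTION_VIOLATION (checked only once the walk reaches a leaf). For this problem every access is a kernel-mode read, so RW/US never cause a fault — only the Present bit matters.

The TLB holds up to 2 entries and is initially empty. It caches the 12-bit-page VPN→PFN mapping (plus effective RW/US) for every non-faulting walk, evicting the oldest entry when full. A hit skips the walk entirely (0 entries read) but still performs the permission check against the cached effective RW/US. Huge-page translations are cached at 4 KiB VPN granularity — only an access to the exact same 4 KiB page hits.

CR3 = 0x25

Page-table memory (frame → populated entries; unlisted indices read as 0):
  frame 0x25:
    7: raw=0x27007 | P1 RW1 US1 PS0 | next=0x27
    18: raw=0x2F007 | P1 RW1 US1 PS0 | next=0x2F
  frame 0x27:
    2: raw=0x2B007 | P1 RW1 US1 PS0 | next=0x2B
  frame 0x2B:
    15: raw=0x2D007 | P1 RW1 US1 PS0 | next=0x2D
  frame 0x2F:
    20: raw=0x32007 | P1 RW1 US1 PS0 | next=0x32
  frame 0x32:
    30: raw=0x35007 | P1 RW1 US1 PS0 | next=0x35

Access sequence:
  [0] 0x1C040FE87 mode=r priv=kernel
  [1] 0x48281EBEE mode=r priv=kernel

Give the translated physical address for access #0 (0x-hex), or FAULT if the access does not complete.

Walk each access:
#0 VA=0x1C040FE87 (r,kernel):
  L0: frame=0x25 idx=7 entry=0x27007 [P=1 RW=1 US=1 PS=0]
  L1: frame=0x27 idx=2 entry=0x2B007 [P=1 RW=1 US=1 PS=0]
  L2: frame=0x2B idx=15 entry=0x2D007 [P=1 RW=1 US=1 PS=0]
  → PA=0x2DE87  (3 entries read)
#1 VA=0x48281EBEE (r,kernel):
  L0: frame=0x25 idx=18 entry=0x2F007 [P=1 RW=1 US=1 PS=0]
  L1: frame=0x2F idx=20 entry=0x32007 [P=1 RW=1 US=1 PS=0]
  L2: frame=0x32 idx=30 entry=0x35007 [P=1 RW=1 US=1 PS=0]
  → PA=0x35BEE  (3 entries read)

Access #0 PA: 0x2DE87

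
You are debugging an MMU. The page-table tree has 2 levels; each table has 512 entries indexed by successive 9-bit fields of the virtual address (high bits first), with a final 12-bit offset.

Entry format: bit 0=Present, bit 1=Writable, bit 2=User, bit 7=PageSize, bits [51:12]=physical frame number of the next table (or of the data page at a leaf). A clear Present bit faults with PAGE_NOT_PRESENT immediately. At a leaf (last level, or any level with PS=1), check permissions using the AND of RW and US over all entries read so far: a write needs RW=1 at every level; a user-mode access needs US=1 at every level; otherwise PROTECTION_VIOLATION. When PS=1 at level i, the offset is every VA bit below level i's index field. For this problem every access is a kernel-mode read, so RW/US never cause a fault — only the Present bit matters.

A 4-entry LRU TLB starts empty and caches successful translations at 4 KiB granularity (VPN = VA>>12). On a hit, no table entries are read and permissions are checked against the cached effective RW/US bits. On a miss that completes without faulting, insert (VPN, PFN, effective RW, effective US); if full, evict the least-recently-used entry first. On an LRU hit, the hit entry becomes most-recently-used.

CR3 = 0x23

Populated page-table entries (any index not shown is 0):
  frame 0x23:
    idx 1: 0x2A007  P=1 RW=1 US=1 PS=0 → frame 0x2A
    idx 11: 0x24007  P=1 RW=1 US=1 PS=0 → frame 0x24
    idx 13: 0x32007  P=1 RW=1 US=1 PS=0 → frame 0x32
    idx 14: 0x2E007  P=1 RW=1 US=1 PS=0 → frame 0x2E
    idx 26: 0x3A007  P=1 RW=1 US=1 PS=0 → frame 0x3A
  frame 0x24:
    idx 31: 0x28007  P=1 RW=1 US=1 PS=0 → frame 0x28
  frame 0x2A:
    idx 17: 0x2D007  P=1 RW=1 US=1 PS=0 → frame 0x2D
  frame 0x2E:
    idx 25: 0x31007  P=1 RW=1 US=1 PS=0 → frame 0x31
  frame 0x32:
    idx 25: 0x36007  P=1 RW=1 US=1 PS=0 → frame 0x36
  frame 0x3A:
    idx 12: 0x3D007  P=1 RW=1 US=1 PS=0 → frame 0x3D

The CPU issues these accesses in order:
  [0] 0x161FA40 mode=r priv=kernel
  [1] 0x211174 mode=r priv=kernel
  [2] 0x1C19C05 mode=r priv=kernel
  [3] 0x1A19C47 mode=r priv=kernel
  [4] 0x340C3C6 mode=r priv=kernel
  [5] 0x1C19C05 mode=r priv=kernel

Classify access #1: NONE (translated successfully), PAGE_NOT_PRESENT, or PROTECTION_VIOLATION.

Trace:
#0 VA=0x161FA40 (r,kernel):
  L0: frame=0x23 idx=11 entry=0x24007 [P=1 RW=1 US=1 PS=0]
  L1: frame=0x24 idx=31 entry=0x28007 [P=1 RW=1 US=1 PS=0]
  ✓ 0x28A40  — 2 lookups
#1 VA=0x211174 (r,kernel):
  L0: frame=0x23 idx=1 entry=0x2A007 [P=1 RW=1 US=1 PS=0]
  L1: frame=0x2A idx=17 entry=0x2D007 [P=1 RW=1 US=1 PS=0]
  ✓ 0x2D174  — 2 lookups
#2 VA=0x1C19C05 (r,kernel):
  L0: frame=0x23 idx=14 entry=0x2E007 [P=1 RW=1 US=1 PS=0]
  L1: frame=0x2E idx=25 entry=0x31007 [P=1 RW=1 US=1 PS=0]
  ✓ 0x31C05  — 2 lookups
#3 VA=0x1A19C47 (r,kernel):
  L0: frame=0x23 idx=13 entry=0x32007 [P=1 RW=1 US=1 PS=0]
  L1: frame=0x32 idx=25 entry=0x36007 [P=1 RW=1 US=1 PS=0]
  ✓ 0x36C47  — 2 lookups
#4 VA=0x340C3C6 (r,kernel):
  L0: frame=0x23 idx=26 entry=0x3A007 [P=1 RW=1 US=1 PS=0]
  L1: frame=0x3A idx=12 entry=0x3D007 [P=1 RW=1 US=1 PS=0]
  ✓ 0x3D3C6  — 2 lookups
#5 VA=0x1C19C05 (r,kernel):
  TLB hit vpn=0x1C19 → PA=0x31C05

Access #1 fault: NONE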